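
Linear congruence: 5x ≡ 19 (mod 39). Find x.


GCD(5, 39) = 1, unique solution
a^(-1) mod 39 = 8
x = 8 * 19 mod 39 = 35

x ≡ 35 (mod 39)


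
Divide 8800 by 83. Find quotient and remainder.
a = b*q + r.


8800 = 83 * 106 + 2
Check: 8798 + 2 = 8800

q = 106, r = 2


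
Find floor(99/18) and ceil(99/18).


99/18 = 5.5000
floor = 5
ceil = 6

floor = 5, ceil = 6


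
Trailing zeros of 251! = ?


floor(251/5) = 50
floor(251/25) = 10
floor(251/125) = 2
Total = 62

62 trailing zeros


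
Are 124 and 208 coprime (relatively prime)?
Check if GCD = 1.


Euclidean algorithm:
208 = 1 * 124 + 84
124 = 1 * 84 + 40
84 = 2 * 40 + 4
40 = 10 * 4 + 0
GCD(124, 208) = 4

No, not coprime (GCD = 4)


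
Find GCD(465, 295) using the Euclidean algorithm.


465 = 1 * 295 + 170
295 = 1 * 170 + 125
170 = 1 * 125 + 45
125 = 2 * 45 + 35
45 = 1 * 35 + 10
35 = 3 * 10 + 5
10 = 2 * 5 + 0
GCD = 5


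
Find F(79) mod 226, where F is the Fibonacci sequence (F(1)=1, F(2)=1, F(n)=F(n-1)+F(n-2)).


F(k) mod 226 for k=1..79:
1, 1, 2, 3, 5, 8, 13, 21, 34, 55, 89, 144, 7, 151, 158, 83, 15, 98, 113, 211, 98, 83, 181, 38, 219, 31, 24, 55, 79, 134, 213, 121, 108, 3, 111, 114, 225, 113, 112, 225, 111, 110, 221, 105, 100, 205, 79, 58, 137, 195, 106, 75, 181, 30, 211, 15, 0, 15, 15, 30, 45, 75, 120, 195, 89, 58, 147, 205, 126, 105, 5, 110, 115, 225, 114, 113, 1, 114, 115
F(79) mod 226 = 115


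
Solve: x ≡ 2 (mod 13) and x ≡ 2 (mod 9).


M = 13*9 = 117
M1 = M/13 = 9, M2 = M/9 = 13
M1^(-1) mod 13 = 3, M2^(-1) mod 9 = 7
x = 2*9*3 + 2*13*7 = 236
236 mod 117 = 2
Check: 2 mod 13 = 2 ✓, 2 mod 9 = 2 ✓

x ≡ 2 (mod 117)


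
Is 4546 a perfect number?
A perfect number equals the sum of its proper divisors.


Proper divisors of 4546: 1, 2, 2273
Sum = 1 + 2 + 2273 = 2276

No, 4546 is not perfect (2276 ≠ 4546)


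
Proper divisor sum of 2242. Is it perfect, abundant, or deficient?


Proper divisors: 1, 2, 19, 38, 59, 118, 1121
Sum = 1 + 2 + 19 + 38 + 59 + 118 + 1121 = 1358
1358 < 2242 → deficient

s(2242) = 1358 (deficient)


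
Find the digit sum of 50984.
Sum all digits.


5 + 0 + 9 + 8 + 4 = 26


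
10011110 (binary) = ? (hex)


10011110 (base 2) = 158 (decimal)
158 (decimal) = 9E (base 16)


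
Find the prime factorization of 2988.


2988 / 2 = 1494
1494 / 2 = 747
747 / 3 = 249
249 / 3 = 83
83 / 83 = 1
2988 = 2^2 × 3^2 × 83


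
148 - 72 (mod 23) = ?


148 - 72 = 76
76 mod 23 = 7


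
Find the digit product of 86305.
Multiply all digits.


8 × 6 × 3 × 0 × 5 = 0


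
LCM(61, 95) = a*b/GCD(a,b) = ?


GCD(61, 95) = 1
LCM = 61*95/1 = 5795/1 = 5795

LCM = 5795


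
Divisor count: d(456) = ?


456 = 2^3 × 3^1 × 19^1
d(456) = (3+1) × (1+1) × (1+1) = 16

16 divisors


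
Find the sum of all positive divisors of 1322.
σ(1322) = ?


Divisors of 1322: 1, 2, 661, 1322
Sum = 1 + 2 + 661 + 1322 = 1986

σ(1322) = 1986


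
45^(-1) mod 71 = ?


Use the extended Euclidean algorithm on (71, 45); each row r = 71*s + 45*t:
r=71, s=1, t=0
r=45, s=0, t=1
q=1: r=26, s=1, t=-1   [71*(1) + 45*(-1) = 26]
q=1: r=19, s=-1, t=2   [71*(-1) + 45*(2) = 19]
q=1: r=7, s=2, t=-3   [71*(2) + 45*(-3) = 7]
q=2: r=5, s=-5, t=8   [71*(-5) + 45*(8) = 5]
q=1: r=2, s=7, t=-11   [71*(7) + 45*(-11) = 2]
q=2: r=1, s=-19, t=30   [71*(-19) + 45*(30) = 1]
q=2: r=0, s=45, t=-71   [71*(45) + 45*(-71) = 0]
GCD = 1 with t = 30, so 45*(30) ≡ 1 (mod 71)
Inverse = 30 mod 71 = 30
Check: 45 * 30 = 1350 ≡ 1 (mod 71)

45^(-1) ≡ 30 (mod 71)


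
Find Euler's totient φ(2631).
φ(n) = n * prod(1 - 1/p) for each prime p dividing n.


2631 = 3 × 877
Prime factors: 3, 877
φ(2631) = 2631 × (1-1/3) × (1-1/877)
= 2631 × 2/3 × 876/877 = 1752

φ(2631) = 1752


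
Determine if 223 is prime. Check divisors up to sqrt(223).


Check divisors up to sqrt(223) = 14.9332
No divisors found.
223 is prime.

Yes, 223 is prime


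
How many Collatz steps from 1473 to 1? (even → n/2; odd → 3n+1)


1473 → 4420 → 2210 → 1105 → 3316 → 1658 → 829 → 2488 → 1244 → 622 → 311 → 934 → 467 → 1402 → 701 → 2104 → 1052 → 526 → 263 → 790 → 395 → 1186 → 593 → 1780 → 890 → 445 → 1336 → 668 → 334 → 167 → 502 → 251 → 754 → 377 → 1132 → 566 → 283 → 850 → 425 → 1276 → 638 → 319 → 958 → 479 → 1438 → 719 → 2158 → 1079 → 3238 → 1619 → 4858 → 2429 → 7288 → 3644 → 1822 → 911 → 2734 → 1367 → 4102 → 2051 → 6154 → 3077 → 9232 → 4616 → 2308 → 1154 → 577 → 1732 → 866 → 433 → 1300 → 650 → 325 → 976 → 488 → 244 → 122 → 61 → 184 → 92 → 46 → 23 → 70 → 35 → 106 → 53 → 160 → 80 → 40 → 20 → 10 → 5 → 16 → 8 → 4 → 2 → 1
Total steps = 96

96 steps


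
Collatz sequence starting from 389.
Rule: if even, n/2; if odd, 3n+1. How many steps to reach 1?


389 → 1168 → 584 → 292 → 146 → 73 → 220 → 110 → 55 → 166 → 83 → 250 → 125 → 376 → 188 → 94 → 47 → 142 → 71 → 214 → 107 → 322 → 161 → 484 → 242 → 121 → 364 → 182 → 91 → 274 → 137 → 412 → 206 → 103 → 310 → 155 → 466 → 233 → 700 → 350 → 175 → 526 → 263 → 790 → 395 → 1186 → 593 → 1780 → 890 → 445 → 1336 → 668 → 334 → 167 → 502 → 251 → 754 → 377 → 1132 → 566 → 283 → 850 → 425 → 1276 → 638 → 319 → 958 → 479 → 1438 → 719 → 2158 → 1079 → 3238 → 1619 → 4858 → 2429 → 7288 → 3644 → 1822 → 911 → 2734 → 1367 → 4102 → 2051 → 6154 → 3077 → 9232 → 4616 → 2308 → 1154 → 577 → 1732 → 866 → 433 → 1300 → 650 → 325 → 976 → 488 → 244 → 122 → 61 → 184 → 92 → 46 → 23 → 70 → 35 → 106 → 53 → 160 → 80 → 40 → 20 → 10 → 5 → 16 → 8 → 4 → 2 → 1
Total steps = 120

120 steps


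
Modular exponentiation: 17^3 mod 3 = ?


17^1 mod 3 = 2
17^2 mod 3 = 1
17^3 mod 3 = 2


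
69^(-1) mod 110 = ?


Use the extended Euclidean algorithm on (110, 69); each row r = 110*s + 69*t:
r=110, s=1, t=0
r=69, s=0, t=1
q=1: r=41, s=1, t=-1   [110*(1) + 69*(-1) = 41]
q=1: r=28, s=-1, t=2   [110*(-1) + 69*(2) = 28]
q=1: r=13, s=2, t=-3   [110*(2) + 69*(-3) = 13]
q=2: r=2, s=-5, t=8   [110*(-5) + 69*(8) = 2]
q=6: r=1, s=32, t=-51   [110*(32) + 69*(-51) = 1]
q=2: r=0, s=-69, t=110   [110*(-69) + 69*(110) = 0]
GCD = 1 with t = -51, so 69*(-51) ≡ 1 (mod 110)
Inverse = -51 mod 110 = 59
Check: 69 * 59 = 4071 ≡ 1 (mod 110)

69^(-1) ≡ 59 (mod 110)


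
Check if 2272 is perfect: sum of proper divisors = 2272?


Proper divisors of 2272: 1, 2, 4, 8, 16, 32, 71, 142, 284, 568, 1136
Sum = 1 + 2 + 4 + 8 + 16 + 32 + 71 + 142 + 284 + 568 + 1136 = 2264

No, 2272 is not perfect (2264 ≠ 2272)


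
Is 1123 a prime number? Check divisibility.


Check divisors up to sqrt(1123) = 33.5112
No divisors found.
1123 is prime.

Yes, 1123 is prime


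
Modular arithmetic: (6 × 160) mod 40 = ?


6 × 160 = 960
960 mod 40 = 0


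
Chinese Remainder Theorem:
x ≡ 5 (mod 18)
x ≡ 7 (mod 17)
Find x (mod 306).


M = 18*17 = 306
M1 = M/18 = 17, M2 = M/17 = 18
M1^(-1) mod 18 = 17, M2^(-1) mod 17 = 1
x = 5*17*17 + 7*18*1 = 1571
1571 mod 306 = 41
Check: 41 mod 18 = 5 ✓, 41 mod 17 = 7 ✓

x ≡ 41 (mod 306)


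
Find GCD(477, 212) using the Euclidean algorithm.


477 = 2 * 212 + 53
212 = 4 * 53 + 0
GCD = 53


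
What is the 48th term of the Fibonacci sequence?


Sequence: 1, 1, 2, 3, 5, 8, 13, 21, 34, 55, 89, 144, 233, 377, 610, 987, 1597, 2584, 4181, 6765, 10946, 17711, 28657, 46368, 75025, 121393, 196418, 317811, 514229, 832040, 1346269, 2178309, 3524578, 5702887, 9227465, 14930352, 24157817, 39088169, 63245986, 102334155, 165580141, 267914296, 433494437, 701408733, 1134903170, 1836311903, 2971215073, 4807526976
F(48) = 4807526976


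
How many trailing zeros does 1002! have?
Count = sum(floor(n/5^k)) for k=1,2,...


floor(1002/5) = 200
floor(1002/25) = 40
floor(1002/125) = 8
floor(1002/625) = 1
Total = 249

249 trailing zeros


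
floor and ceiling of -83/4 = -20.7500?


-83/4 = -20.7500
floor = -21
ceil = -20

floor = -21, ceil = -20


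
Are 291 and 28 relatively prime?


Euclidean algorithm:
291 = 10 * 28 + 11
28 = 2 * 11 + 6
11 = 1 * 6 + 5
6 = 1 * 5 + 1
5 = 5 * 1 + 0
GCD(291, 28) = 1

Yes, coprime (GCD = 1)


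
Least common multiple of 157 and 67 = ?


GCD(157, 67) = 1
LCM = 157*67/1 = 10519/1 = 10519

LCM = 10519


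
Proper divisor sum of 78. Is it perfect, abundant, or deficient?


Proper divisors: 1, 2, 3, 6, 13, 26, 39
Sum = 1 + 2 + 3 + 6 + 13 + 26 + 39 = 90
90 > 78 → abundant

s(78) = 90 (abundant)


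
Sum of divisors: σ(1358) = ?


Divisors of 1358: 1, 2, 7, 14, 97, 194, 679, 1358
Sum = 1 + 2 + 7 + 14 + 97 + 194 + 679 + 1358 = 2352

σ(1358) = 2352


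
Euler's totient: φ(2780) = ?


2780 = 2^2 × 5 × 139
Prime factors: 2, 5, 139
φ(2780) = 2780 × (1-1/2) × (1-1/5) × (1-1/139)
= 2780 × 1/2 × 4/5 × 138/139 = 1104

φ(2780) = 1104


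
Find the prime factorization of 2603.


2603 / 19 = 137
137 / 137 = 1
2603 = 19 × 137


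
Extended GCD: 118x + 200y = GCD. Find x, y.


Tabular extended Euclidean (each row: r = 118*s + 200*t):
r=118, s=1, t=0
r=200, s=0, t=1
q=0: r=118, s=1, t=0   [118*(1) + 200*(0) = 118]
q=1: r=82, s=-1, t=1   [118*(-1) + 200*(1) = 82]
q=1: r=36, s=2, t=-1   [118*(2) + 200*(-1) = 36]
q=2: r=10, s=-5, t=3   [118*(-5) + 200*(3) = 10]
q=3: r=6, s=17, t=-10   [118*(17) + 200*(-10) = 6]
q=1: r=4, s=-22, t=13   [118*(-22) + 200*(13) = 4]
q=1: r=2, s=39, t=-23   [118*(39) + 200*(-23) = 2]
q=2: r=0, s=-100, t=59   [118*(-100) + 200*(59) = 0]
GCD = 2; from the row with r=2: x=39, y=-23
Check: 118*(39) + 200*(-23) = 4602 - 4600 = 2

GCD = 2, x = 39, y = -23


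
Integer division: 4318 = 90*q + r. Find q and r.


4318 = 90 * 47 + 88
Check: 4230 + 88 = 4318

q = 47, r = 88


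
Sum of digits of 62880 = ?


6 + 2 + 8 + 8 + 0 = 24


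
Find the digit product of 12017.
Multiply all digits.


1 × 2 × 0 × 1 × 7 = 0


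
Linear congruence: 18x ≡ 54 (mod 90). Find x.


GCD(18, 90) = 18 divides 54
Divide: 1x ≡ 3 (mod 5)
x ≡ 3 (mod 5)


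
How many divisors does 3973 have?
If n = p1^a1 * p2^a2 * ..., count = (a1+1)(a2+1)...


3973 = 29^1 × 137^1
d(3973) = (1+1) × (1+1) = 4

4 divisors


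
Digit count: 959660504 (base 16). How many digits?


959660504 in base 16 = 393341D8
Number of digits = 8

8 digits (base 16)


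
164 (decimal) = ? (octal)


164 (base 10) = 164 (decimal)
164 (decimal) = 244 (base 8)


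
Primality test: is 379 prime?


Check divisors up to sqrt(379) = 19.4679
No divisors found.
379 is prime.

Yes, 379 is prime


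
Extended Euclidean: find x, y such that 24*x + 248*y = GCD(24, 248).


Tabular extended Euclidean (each row: r = 24*s + 248*t):
r=24, s=1, t=0
r=248, s=0, t=1
q=0: r=24, s=1, t=0   [24*(1) + 248*(0) = 24]
q=10: r=8, s=-10, t=1   [24*(-10) + 248*(1) = 8]
q=3: r=0, s=31, t=-3   [24*(31) + 248*(-3) = 0]
GCD = 8; from the row with r=8: x=-10, y=1
Check: 24*(-10) + 248*(1) = -240 + 248 = 8

GCD = 8, x = -10, y = 1


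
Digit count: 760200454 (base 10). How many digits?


760200454 has 9 digits in base 10
floor(log10(760200454)) + 1 = floor(8.8809) + 1 = 9

9 digits (base 10)


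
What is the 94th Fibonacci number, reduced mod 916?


F(k) mod 916 for k=1..94:
1, 1, 2, 3, 5, 8, 13, 21, 34, 55, 89, 144, 233, 377, 610, 71, 681, 752, 517, 353, 870, 307, 261, 568, 829, 481, 394, 875, 353, 312, 665, 61, 726, 787, 597, 468, 149, 617, 766, 467, 317, 784, 185, 53, 238, 291, 529, 820, 433, 337, 770, 191, 45, 236, 281, 517, 798, 399, 281, 680, 45, 725, 770, 579, 433, 96, 529, 625, 238, 863, 185, 132, 317, 449, 766, 299, 149, 448, 597, 129, 726, 855, 665, 604, 353, 41, 394, 435, 829, 348, 261, 609, 870, 563
F(94) mod 916 = 563


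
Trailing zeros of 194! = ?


floor(194/5) = 38
floor(194/25) = 7
floor(194/125) = 1
Total = 46

46 trailing zeros


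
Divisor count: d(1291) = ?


1291 = 1291^1
d(1291) = (1+1) = 2

2 divisors


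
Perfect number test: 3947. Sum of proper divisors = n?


Proper divisors of 3947: 1
Sum = 1 = 1

No, 3947 is not perfect (1 ≠ 3947)


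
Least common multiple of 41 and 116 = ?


GCD(41, 116) = 1
LCM = 41*116/1 = 4756/1 = 4756

LCM = 4756


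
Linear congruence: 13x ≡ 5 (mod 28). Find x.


GCD(13, 28) = 1, unique solution
a^(-1) mod 28 = 13
x = 13 * 5 mod 28 = 9

x ≡ 9 (mod 28)


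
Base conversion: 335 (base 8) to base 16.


335 (base 8) = 221 (decimal)
221 (decimal) = DD (base 16)


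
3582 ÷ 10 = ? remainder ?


3582 = 10 * 358 + 2
Check: 3580 + 2 = 3582

q = 358, r = 2


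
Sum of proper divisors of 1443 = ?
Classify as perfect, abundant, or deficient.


Proper divisors: 1, 3, 13, 37, 39, 111, 481
Sum = 1 + 3 + 13 + 37 + 39 + 111 + 481 = 685
685 < 1443 → deficient

s(1443) = 685 (deficient)


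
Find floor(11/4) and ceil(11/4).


11/4 = 2.7500
floor = 2
ceil = 3

floor = 2, ceil = 3


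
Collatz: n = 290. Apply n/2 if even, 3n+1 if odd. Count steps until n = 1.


290 → 145 → 436 → 218 → 109 → 328 → 164 → 82 → 41 → 124 → 62 → 31 → 94 → 47 → 142 → 71 → 214 → 107 → 322 → 161 → 484 → 242 → 121 → 364 → 182 → 91 → 274 → 137 → 412 → 206 → 103 → 310 → 155 → 466 → 233 → 700 → 350 → 175 → 526 → 263 → 790 → 395 → 1186 → 593 → 1780 → 890 → 445 → 1336 → 668 → 334 → 167 → 502 → 251 → 754 → 377 → 1132 → 566 → 283 → 850 → 425 → 1276 → 638 → 319 → 958 → 479 → 1438 → 719 → 2158 → 1079 → 3238 → 1619 → 4858 → 2429 → 7288 → 3644 → 1822 → 911 → 2734 → 1367 → 4102 → 2051 → 6154 → 3077 → 9232 → 4616 → 2308 → 1154 → 577 → 1732 → 866 → 433 → 1300 → 650 → 325 → 976 → 488 → 244 → 122 → 61 → 184 → 92 → 46 → 23 → 70 → 35 → 106 → 53 → 160 → 80 → 40 → 20 → 10 → 5 → 16 → 8 → 4 → 2 → 1
Total steps = 117

117 steps


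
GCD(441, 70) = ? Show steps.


441 = 6 * 70 + 21
70 = 3 * 21 + 7
21 = 3 * 7 + 0
GCD = 7


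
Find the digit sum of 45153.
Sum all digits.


4 + 5 + 1 + 5 + 3 = 18


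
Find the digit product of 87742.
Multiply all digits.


8 × 7 × 7 × 4 × 2 = 3136


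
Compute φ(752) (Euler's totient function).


752 = 2^4 × 47
Prime factors: 2, 47
φ(752) = 752 × (1-1/2) × (1-1/47)
= 752 × 1/2 × 46/47 = 368

φ(752) = 368


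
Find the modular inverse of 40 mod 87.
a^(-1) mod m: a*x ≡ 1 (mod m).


Use the extended Euclidean algorithm on (87, 40); each row r = 87*s + 40*t:
r=87, s=1, t=0
r=40, s=0, t=1
q=2: r=7, s=1, t=-2   [87*(1) + 40*(-2) = 7]
q=5: r=5, s=-5, t=11   [87*(-5) + 40*(11) = 5]
q=1: r=2, s=6, t=-13   [87*(6) + 40*(-13) = 2]
q=2: r=1, s=-17, t=37   [87*(-17) + 40*(37) = 1]
q=2: r=0, s=40, t=-87   [87*(40) + 40*(-87) = 0]
GCD = 1 with t = 37, so 40*(37) ≡ 1 (mod 87)
Inverse = 37 mod 87 = 37
Check: 40 * 37 = 1480 ≡ 1 (mod 87)

40^(-1) ≡ 37 (mod 87)


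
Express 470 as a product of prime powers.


470 / 2 = 235
235 / 5 = 47
47 / 47 = 1
470 = 2 × 5 × 47


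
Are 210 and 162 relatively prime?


Euclidean algorithm:
210 = 1 * 162 + 48
162 = 3 * 48 + 18
48 = 2 * 18 + 12
18 = 1 * 12 + 6
12 = 2 * 6 + 0
GCD(210, 162) = 6

No, not coprime (GCD = 6)


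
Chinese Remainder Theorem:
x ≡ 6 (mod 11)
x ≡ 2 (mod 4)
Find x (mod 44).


M = 11*4 = 44
M1 = M/11 = 4, M2 = M/4 = 11
M1^(-1) mod 11 = 3, M2^(-1) mod 4 = 3
x = 6*4*3 + 2*11*3 = 138
138 mod 44 = 6
Check: 6 mod 11 = 6 ✓, 6 mod 4 = 2 ✓

x ≡ 6 (mod 44)


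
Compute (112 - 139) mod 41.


112 - 139 = -27
-27 mod 41 = 14


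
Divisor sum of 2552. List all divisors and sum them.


Divisors of 2552: 1, 2, 4, 8, 11, 22, 29, 44, 58, 88, 116, 232, 319, 638, 1276, 2552
Sum = 1 + 2 + 4 + 8 + 11 + 22 + 29 + 44 + 58 + 88 + 116 + 232 + 319 + 638 + 1276 + 2552 = 5400

σ(2552) = 5400


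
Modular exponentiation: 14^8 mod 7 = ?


14^1 mod 7 = 0
14^2 mod 7 = 0
14^3 mod 7 = 0
14^4 mod 7 = 0
14^5 mod 7 = 0
14^6 mod 7 = 0
14^7 mod 7 = 0
14^8 mod 7 = 0


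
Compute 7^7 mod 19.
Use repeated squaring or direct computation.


7^1 mod 19 = 7
7^2 mod 19 = 11
7^3 mod 19 = 1
7^4 mod 19 = 7
7^5 mod 19 = 11
7^6 mod 19 = 1
7^7 mod 19 = 7


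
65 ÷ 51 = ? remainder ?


65 = 51 * 1 + 14
Check: 51 + 14 = 65

q = 1, r = 14


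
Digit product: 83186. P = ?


8 × 3 × 1 × 8 × 6 = 1152


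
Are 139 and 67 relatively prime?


Euclidean algorithm:
139 = 2 * 67 + 5
67 = 13 * 5 + 2
5 = 2 * 2 + 1
2 = 2 * 1 + 0
GCD(139, 67) = 1

Yes, coprime (GCD = 1)


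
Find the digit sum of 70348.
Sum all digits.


7 + 0 + 3 + 4 + 8 = 22


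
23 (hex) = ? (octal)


23 (base 16) = 35 (decimal)
35 (decimal) = 43 (base 8)


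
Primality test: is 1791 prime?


1791 / 3 = 597 (exact division)
1791 is NOT prime.

No, 1791 is not prime


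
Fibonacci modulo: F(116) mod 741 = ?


F(k) mod 741 for k=1..116:
1, 1, 2, 3, 5, 8, 13, 21, 34, 55, 89, 144, 233, 377, 610, 246, 115, 361, 476, 96, 572, 668, 499, 426, 184, 610, 53, 663, 716, 638, 613, 510, 382, 151, 533, 684, 476, 419, 154, 573, 727, 559, 545, 363, 167, 530, 697, 486, 442, 187, 629, 75, 704, 38, 1, 39, 40, 79, 119, 198, 317, 515, 91, 606, 697, 562, 518, 339, 116, 455, 571, 285, 115, 400, 515, 174, 689, 122, 70, 192, 262, 454, 716, 429, 404, 92, 496, 588, 343, 190, 533, 723, 515, 497, 271, 27, 298, 325, 623, 207, 89, 296, 385, 681, 325, 265, 590, 114, 704, 77, 40, 117, 157, 274, 431, 705
F(116) mod 741 = 705


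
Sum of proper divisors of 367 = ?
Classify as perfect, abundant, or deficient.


Proper divisors: 1
Sum = 1 = 1
1 < 367 → deficient

s(367) = 1 (deficient)


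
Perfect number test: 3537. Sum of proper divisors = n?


Proper divisors of 3537: 1, 3, 9, 27, 131, 393, 1179
Sum = 1 + 3 + 9 + 27 + 131 + 393 + 1179 = 1743

No, 3537 is not perfect (1743 ≠ 3537)


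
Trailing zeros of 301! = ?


floor(301/5) = 60
floor(301/25) = 12
floor(301/125) = 2
Total = 74

74 trailing zeros


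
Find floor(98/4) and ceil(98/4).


98/4 = 24.5000
floor = 24
ceil = 25

floor = 24, ceil = 25


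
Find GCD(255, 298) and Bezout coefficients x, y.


Tabular extended Euclidean (each row: r = 255*s + 298*t):
r=255, s=1, t=0
r=298, s=0, t=1
q=0: r=255, s=1, t=0   [255*(1) + 298*(0) = 255]
q=1: r=43, s=-1, t=1   [255*(-1) + 298*(1) = 43]
q=5: r=40, s=6, t=-5   [255*(6) + 298*(-5) = 40]
q=1: r=3, s=-7, t=6   [255*(-7) + 298*(6) = 3]
q=13: r=1, s=97, t=-83   [255*(97) + 298*(-83) = 1]
q=3: r=0, s=-298, t=255   [255*(-298) + 298*(255) = 0]
GCD = 1; from the row with r=1: x=97, y=-83
Check: 255*(97) + 298*(-83) = 24735 - 24734 = 1

GCD = 1, x = 97, y = -83


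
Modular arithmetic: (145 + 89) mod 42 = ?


145 + 89 = 234
234 mod 42 = 24


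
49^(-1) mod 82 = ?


Use the extended Euclidean algorithm on (82, 49); each row r = 82*s + 49*t:
r=82, s=1, t=0
r=49, s=0, t=1
q=1: r=33, s=1, t=-1   [82*(1) + 49*(-1) = 33]
q=1: r=16, s=-1, t=2   [82*(-1) + 49*(2) = 16]
q=2: r=1, s=3, t=-5   [82*(3) + 49*(-5) = 1]
q=16: r=0, s=-49, t=82   [82*(-49) + 49*(82) = 0]
GCD = 1 with t = -5, so 49*(-5) ≡ 1 (mod 82)
Inverse = -5 mod 82 = 77
Check: 49 * 77 = 3773 ≡ 1 (mod 82)

49^(-1) ≡ 77 (mod 82)


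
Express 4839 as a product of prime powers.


4839 / 3 = 1613
1613 / 1613 = 1
4839 = 3 × 1613


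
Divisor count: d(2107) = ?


2107 = 7^2 × 43^1
d(2107) = (2+1) × (1+1) = 6

6 divisors


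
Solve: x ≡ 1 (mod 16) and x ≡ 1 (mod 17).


M = 16*17 = 272
M1 = M/16 = 17, M2 = M/17 = 16
M1^(-1) mod 16 = 1, M2^(-1) mod 17 = 16
x = 1*17*1 + 1*16*16 = 273
273 mod 272 = 1
Check: 1 mod 16 = 1 ✓, 1 mod 17 = 1 ✓

x ≡ 1 (mod 272)


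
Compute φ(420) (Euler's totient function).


420 = 2^2 × 3 × 5 × 7
Prime factors: 2, 3, 5, 7
φ(420) = 420 × (1-1/2) × (1-1/3) × (1-1/5) × (1-1/7)
= 420 × 1/2 × 2/3 × 4/5 × 6/7 = 96

φ(420) = 96


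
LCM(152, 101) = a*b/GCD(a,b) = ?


GCD(152, 101) = 1
LCM = 152*101/1 = 15352/1 = 15352

LCM = 15352


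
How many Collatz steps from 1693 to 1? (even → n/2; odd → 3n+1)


1693 → 5080 → 2540 → 1270 → 635 → 1906 → 953 → 2860 → 1430 → 715 → 2146 → 1073 → 3220 → 1610 → 805 → 2416 → 1208 → 604 → 302 → 151 → 454 → 227 → 682 → 341 → 1024 → 512 → 256 → 128 → 64 → 32 → 16 → 8 → 4 → 2 → 1
Total steps = 34

34 steps


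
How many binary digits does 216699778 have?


216699778 in base 2 = 1100111010101001001110000010
Number of digits = 28

28 digits (base 2)


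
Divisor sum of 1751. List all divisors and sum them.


Divisors of 1751: 1, 17, 103, 1751
Sum = 1 + 17 + 103 + 1751 = 1872

σ(1751) = 1872


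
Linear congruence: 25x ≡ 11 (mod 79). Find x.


GCD(25, 79) = 1, unique solution
a^(-1) mod 79 = 19
x = 19 * 11 mod 79 = 51

x ≡ 51 (mod 79)


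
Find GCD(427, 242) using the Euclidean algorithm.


427 = 1 * 242 + 185
242 = 1 * 185 + 57
185 = 3 * 57 + 14
57 = 4 * 14 + 1
14 = 14 * 1 + 0
GCD = 1


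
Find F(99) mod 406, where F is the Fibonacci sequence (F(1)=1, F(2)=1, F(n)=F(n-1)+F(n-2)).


F(k) mod 406 for k=1..99:
1, 1, 2, 3, 5, 8, 13, 21, 34, 55, 89, 144, 233, 377, 204, 175, 379, 148, 121, 269, 390, 253, 237, 84, 321, 405, 320, 319, 233, 146, 379, 119, 92, 211, 303, 108, 5, 113, 118, 231, 349, 174, 117, 291, 2, 293, 295, 182, 71, 253, 324, 171, 89, 260, 349, 203, 146, 349, 89, 32, 121, 153, 274, 21, 295, 316, 205, 115, 320, 29, 349, 378, 321, 293, 208, 95, 303, 398, 295, 287, 176, 57, 233, 290, 117, 1, 118, 119, 237, 356, 187, 137, 324, 55, 379, 28, 1, 29, 30
F(99) mod 406 = 30


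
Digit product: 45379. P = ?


4 × 5 × 3 × 7 × 9 = 3780


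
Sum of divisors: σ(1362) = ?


Divisors of 1362: 1, 2, 3, 6, 227, 454, 681, 1362
Sum = 1 + 2 + 3 + 6 + 227 + 454 + 681 + 1362 = 2736

σ(1362) = 2736


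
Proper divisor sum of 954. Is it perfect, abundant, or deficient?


Proper divisors: 1, 2, 3, 6, 9, 18, 53, 106, 159, 318, 477
Sum = 1 + 2 + 3 + 6 + 9 + 18 + 53 + 106 + 159 + 318 + 477 = 1152
1152 > 954 → abundant

s(954) = 1152 (abundant)


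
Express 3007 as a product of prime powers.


3007 / 31 = 97
97 / 97 = 1
3007 = 31 × 97


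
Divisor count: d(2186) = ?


2186 = 2^1 × 1093^1
d(2186) = (1+1) × (1+1) = 4

4 divisors


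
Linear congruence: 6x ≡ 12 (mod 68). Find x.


GCD(6, 68) = 2 divides 12
Divide: 3x ≡ 6 (mod 34)
x ≡ 2 (mod 34)


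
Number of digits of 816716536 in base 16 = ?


816716536 in base 16 = 30AE1AF8
Number of digits = 8

8 digits (base 16)


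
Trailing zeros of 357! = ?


floor(357/5) = 71
floor(357/25) = 14
floor(357/125) = 2
Total = 87

87 trailing zeros


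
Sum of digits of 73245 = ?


7 + 3 + 2 + 4 + 5 = 21


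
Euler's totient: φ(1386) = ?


1386 = 2 × 3^2 × 7 × 11
Prime factors: 2, 3, 7, 11
φ(1386) = 1386 × (1-1/2) × (1-1/3) × (1-1/7) × (1-1/11)
= 1386 × 1/2 × 2/3 × 6/7 × 10/11 = 360

φ(1386) = 360


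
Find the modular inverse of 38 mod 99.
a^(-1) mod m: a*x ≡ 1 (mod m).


Use the extended Euclidean algorithm on (99, 38); each row r = 99*s + 38*t:
r=99, s=1, t=0
r=38, s=0, t=1
q=2: r=23, s=1, t=-2   [99*(1) + 38*(-2) = 23]
q=1: r=15, s=-1, t=3   [99*(-1) + 38*(3) = 15]
q=1: r=8, s=2, t=-5   [99*(2) + 38*(-5) = 8]
q=1: r=7, s=-3, t=8   [99*(-3) + 38*(8) = 7]
q=1: r=1, s=5, t=-13   [99*(5) + 38*(-13) = 1]
q=7: r=0, s=-38, t=99   [99*(-38) + 38*(99) = 0]
GCD = 1 with t = -13, so 38*(-13) ≡ 1 (mod 99)
Inverse = -13 mod 99 = 86
Check: 38 * 86 = 3268 ≡ 1 (mod 99)

38^(-1) ≡ 86 (mod 99)


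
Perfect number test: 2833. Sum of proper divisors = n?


Proper divisors of 2833: 1
Sum = 1 = 1

No, 2833 is not perfect (1 ≠ 2833)


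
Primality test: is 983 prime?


Check divisors up to sqrt(983) = 31.3528
No divisors found.
983 is prime.

Yes, 983 is prime


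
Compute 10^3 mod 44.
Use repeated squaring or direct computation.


10^1 mod 44 = 10
10^2 mod 44 = 12
10^3 mod 44 = 32


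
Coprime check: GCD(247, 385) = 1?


Euclidean algorithm:
385 = 1 * 247 + 138
247 = 1 * 138 + 109
138 = 1 * 109 + 29
109 = 3 * 29 + 22
29 = 1 * 22 + 7
22 = 3 * 7 + 1
7 = 7 * 1 + 0
GCD(247, 385) = 1

Yes, coprime (GCD = 1)


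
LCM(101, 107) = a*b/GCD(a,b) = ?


GCD(101, 107) = 1
LCM = 101*107/1 = 10807/1 = 10807

LCM = 10807


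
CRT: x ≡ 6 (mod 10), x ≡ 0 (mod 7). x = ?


M = 10*7 = 70
M1 = M/10 = 7, M2 = M/7 = 10
M1^(-1) mod 10 = 3, M2^(-1) mod 7 = 5
x = 6*7*3 + 0*10*5 = 126
126 mod 70 = 56
Check: 56 mod 10 = 6 ✓, 56 mod 7 = 0 ✓

x ≡ 56 (mod 70)


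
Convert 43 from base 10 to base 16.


43 (base 10) = 43 (decimal)
43 (decimal) = 2B (base 16)


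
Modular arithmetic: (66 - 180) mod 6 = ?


66 - 180 = -114
-114 mod 6 = 0


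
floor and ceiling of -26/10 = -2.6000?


-26/10 = -2.6000
floor = -3
ceil = -2

floor = -3, ceil = -2


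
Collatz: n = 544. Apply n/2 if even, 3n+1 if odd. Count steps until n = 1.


544 → 272 → 136 → 68 → 34 → 17 → 52 → 26 → 13 → 40 → 20 → 10 → 5 → 16 → 8 → 4 → 2 → 1
Total steps = 17

17 steps


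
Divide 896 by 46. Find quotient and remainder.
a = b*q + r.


896 = 46 * 19 + 22
Check: 874 + 22 = 896

q = 19, r = 22


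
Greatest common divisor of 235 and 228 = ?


235 = 1 * 228 + 7
228 = 32 * 7 + 4
7 = 1 * 4 + 3
4 = 1 * 3 + 1
3 = 3 * 1 + 0
GCD = 1


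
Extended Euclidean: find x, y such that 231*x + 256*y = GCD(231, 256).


Tabular extended Euclidean (each row: r = 231*s + 256*t):
r=231, s=1, t=0
r=256, s=0, t=1
q=0: r=231, s=1, t=0   [231*(1) + 256*(0) = 231]
q=1: r=25, s=-1, t=1   [231*(-1) + 256*(1) = 25]
q=9: r=6, s=10, t=-9   [231*(10) + 256*(-9) = 6]
q=4: r=1, s=-41, t=37   [231*(-41) + 256*(37) = 1]
q=6: r=0, s=256, t=-231   [231*(256) + 256*(-231) = 0]
GCD = 1; from the row with r=1: x=-41, y=37
Check: 231*(-41) + 256*(37) = -9471 + 9472 = 1

GCD = 1, x = -41, y = 37


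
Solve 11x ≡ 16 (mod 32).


GCD(11, 32) = 1, unique solution
a^(-1) mod 32 = 3
x = 3 * 16 mod 32 = 16

x ≡ 16 (mod 32)


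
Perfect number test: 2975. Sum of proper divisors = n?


Proper divisors of 2975: 1, 5, 7, 17, 25, 35, 85, 119, 175, 425, 595
Sum = 1 + 5 + 7 + 17 + 25 + 35 + 85 + 119 + 175 + 425 + 595 = 1489

No, 2975 is not perfect (1489 ≠ 2975)


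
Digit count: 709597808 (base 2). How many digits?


709597808 in base 2 = 101010010010111001101001110000
Number of digits = 30

30 digits (base 2)


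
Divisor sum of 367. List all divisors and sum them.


Divisors of 367: 1, 367
Sum = 1 + 367 = 368

σ(367) = 368


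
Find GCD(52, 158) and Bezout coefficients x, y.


Tabular extended Euclidean (each row: r = 52*s + 158*t):
r=52, s=1, t=0
r=158, s=0, t=1
q=0: r=52, s=1, t=0   [52*(1) + 158*(0) = 52]
q=3: r=2, s=-3, t=1   [52*(-3) + 158*(1) = 2]
q=26: r=0, s=79, t=-26   [52*(79) + 158*(-26) = 0]
GCD = 2; from the row with r=2: x=-3, y=1
Check: 52*(-3) + 158*(1) = -156 + 158 = 2

GCD = 2, x = -3, y = 1


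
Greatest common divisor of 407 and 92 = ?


407 = 4 * 92 + 39
92 = 2 * 39 + 14
39 = 2 * 14 + 11
14 = 1 * 11 + 3
11 = 3 * 3 + 2
3 = 1 * 2 + 1
2 = 2 * 1 + 0
GCD = 1


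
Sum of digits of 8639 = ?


8 + 6 + 3 + 9 = 26


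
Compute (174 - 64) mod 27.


174 - 64 = 110
110 mod 27 = 2


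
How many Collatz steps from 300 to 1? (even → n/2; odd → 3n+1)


300 → 150 → 75 → 226 → 113 → 340 → 170 → 85 → 256 → 128 → 64 → 32 → 16 → 8 → 4 → 2 → 1
Total steps = 16

16 steps


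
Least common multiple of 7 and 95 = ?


GCD(7, 95) = 1
LCM = 7*95/1 = 665/1 = 665

LCM = 665


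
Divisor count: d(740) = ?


740 = 2^2 × 5^1 × 37^1
d(740) = (2+1) × (1+1) × (1+1) = 12

12 divisors


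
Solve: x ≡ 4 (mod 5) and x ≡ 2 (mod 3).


M = 5*3 = 15
M1 = M/5 = 3, M2 = M/3 = 5
M1^(-1) mod 5 = 2, M2^(-1) mod 3 = 2
x = 4*3*2 + 2*5*2 = 44
44 mod 15 = 14
Check: 14 mod 5 = 4 ✓, 14 mod 3 = 2 ✓

x ≡ 14 (mod 15)


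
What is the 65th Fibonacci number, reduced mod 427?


F(k) mod 427 for k=1..65:
1, 1, 2, 3, 5, 8, 13, 21, 34, 55, 89, 144, 233, 377, 183, 133, 316, 22, 338, 360, 271, 204, 48, 252, 300, 125, 425, 123, 121, 244, 365, 182, 120, 302, 422, 297, 292, 162, 27, 189, 216, 405, 194, 172, 366, 111, 50, 161, 211, 372, 156, 101, 257, 358, 188, 119, 307, 426, 306, 305, 184, 62, 246, 308, 127
F(65) mod 427 = 127


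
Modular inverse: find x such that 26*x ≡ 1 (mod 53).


Use the extended Euclidean algorithm on (53, 26); each row r = 53*s + 26*t:
r=53, s=1, t=0
r=26, s=0, t=1
q=2: r=1, s=1, t=-2   [53*(1) + 26*(-2) = 1]
q=26: r=0, s=-26, t=53   [53*(-26) + 26*(53) = 0]
GCD = 1 with t = -2, so 26*(-2) ≡ 1 (mod 53)
Inverse = -2 mod 53 = 51
Check: 26 * 51 = 1326 ≡ 1 (mod 53)

26^(-1) ≡ 51 (mod 53)


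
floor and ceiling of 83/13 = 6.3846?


83/13 = 6.3846
floor = 6
ceil = 7

floor = 6, ceil = 7


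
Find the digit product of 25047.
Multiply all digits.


2 × 5 × 0 × 4 × 7 = 0


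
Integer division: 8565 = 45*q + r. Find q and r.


8565 = 45 * 190 + 15
Check: 8550 + 15 = 8565

q = 190, r = 15


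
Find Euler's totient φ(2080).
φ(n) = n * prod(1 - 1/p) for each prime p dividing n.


2080 = 2^5 × 5 × 13
Prime factors: 2, 5, 13
φ(2080) = 2080 × (1-1/2) × (1-1/5) × (1-1/13)
= 2080 × 1/2 × 4/5 × 12/13 = 768

φ(2080) = 768


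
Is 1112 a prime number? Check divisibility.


1112 / 2 = 556 (exact division)
1112 is NOT prime.

No, 1112 is not prime


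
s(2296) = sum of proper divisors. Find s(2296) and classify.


Proper divisors: 1, 2, 4, 7, 8, 14, 28, 41, 56, 82, 164, 287, 328, 574, 1148
Sum = 1 + 2 + 4 + 7 + 8 + 14 + 28 + 41 + 56 + 82 + 164 + 287 + 328 + 574 + 1148 = 2744
2744 > 2296 → abundant

s(2296) = 2744 (abundant)


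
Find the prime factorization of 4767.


4767 / 3 = 1589
1589 / 7 = 227
227 / 227 = 1
4767 = 3 × 7 × 227


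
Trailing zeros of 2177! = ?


floor(2177/5) = 435
floor(2177/25) = 87
floor(2177/125) = 17
floor(2177/625) = 3
Total = 542

542 trailing zeros


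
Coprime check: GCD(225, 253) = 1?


Euclidean algorithm:
253 = 1 * 225 + 28
225 = 8 * 28 + 1
28 = 28 * 1 + 0
GCD(225, 253) = 1

Yes, coprime (GCD = 1)


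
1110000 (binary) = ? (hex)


1110000 (base 2) = 112 (decimal)
112 (decimal) = 70 (base 16)


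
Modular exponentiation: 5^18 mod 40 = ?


5^1 mod 40 = 5
5^2 mod 40 = 25
5^3 mod 40 = 5
5^4 mod 40 = 25
5^5 mod 40 = 5
5^6 mod 40 = 25
5^7 mod 40 = 5
5^8 mod 40 = 25
5^9 mod 40 = 5
5^10 mod 40 = 25
5^11 mod 40 = 5
5^12 mod 40 = 25
5^13 mod 40 = 5
5^14 mod 40 = 25
5^15 mod 40 = 5
5^16 mod 40 = 25
5^17 mod 40 = 5
5^18 mod 40 = 25


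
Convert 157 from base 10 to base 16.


157 (base 10) = 157 (decimal)
157 (decimal) = 9D (base 16)


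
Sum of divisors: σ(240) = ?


Divisors of 240: 1, 2, 3, 4, 5, 6, 8, 10, 12, 15, 16, 20, 24, 30, 40, 48, 60, 80, 120, 240
Sum = 1 + 2 + 3 + 4 + 5 + 6 + 8 + 10 + 12 + 15 + 16 + 20 + 24 + 30 + 40 + 48 + 60 + 80 + 120 + 240 = 744

σ(240) = 744


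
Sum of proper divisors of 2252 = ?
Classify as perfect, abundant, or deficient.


Proper divisors: 1, 2, 4, 563, 1126
Sum = 1 + 2 + 4 + 563 + 1126 = 1696
1696 < 2252 → deficient

s(2252) = 1696 (deficient)


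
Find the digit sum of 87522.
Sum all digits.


8 + 7 + 5 + 2 + 2 = 24


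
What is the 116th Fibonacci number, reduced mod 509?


F(k) mod 509 for k=1..116:
1, 1, 2, 3, 5, 8, 13, 21, 34, 55, 89, 144, 233, 377, 101, 478, 70, 39, 109, 148, 257, 405, 153, 49, 202, 251, 453, 195, 139, 334, 473, 298, 262, 51, 313, 364, 168, 23, 191, 214, 405, 110, 6, 116, 122, 238, 360, 89, 449, 29, 478, 507, 476, 474, 441, 406, 338, 235, 64, 299, 363, 153, 7, 160, 167, 327, 494, 312, 297, 100, 397, 497, 385, 373, 249, 113, 362, 475, 328, 294, 113, 407, 11, 418, 429, 338, 258, 87, 345, 432, 268, 191, 459, 141, 91, 232, 323, 46, 369, 415, 275, 181, 456, 128, 75, 203, 278, 481, 250, 222, 472, 185, 148, 333, 481, 305
F(116) mod 509 = 305


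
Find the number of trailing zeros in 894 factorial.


floor(894/5) = 178
floor(894/25) = 35
floor(894/125) = 7
floor(894/625) = 1
Total = 221

221 trailing zeros


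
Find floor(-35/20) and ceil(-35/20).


-35/20 = -1.7500
floor = -2
ceil = -1

floor = -2, ceil = -1


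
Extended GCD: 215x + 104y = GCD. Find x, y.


Tabular extended Euclidean (each row: r = 215*s + 104*t):
r=215, s=1, t=0
r=104, s=0, t=1
q=2: r=7, s=1, t=-2   [215*(1) + 104*(-2) = 7]
q=14: r=6, s=-14, t=29   [215*(-14) + 104*(29) = 6]
q=1: r=1, s=15, t=-31   [215*(15) + 104*(-31) = 1]
q=6: r=0, s=-104, t=215   [215*(-104) + 104*(215) = 0]
GCD = 1; from the row with r=1: x=15, y=-31
Check: 215*(15) + 104*(-31) = 3225 - 3224 = 1

GCD = 1, x = 15, y = -31


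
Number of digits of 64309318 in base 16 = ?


64309318 in base 16 = 3D54846
Number of digits = 7

7 digits (base 16)


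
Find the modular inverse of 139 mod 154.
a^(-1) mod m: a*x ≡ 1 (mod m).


Use the extended Euclidean algorithm on (154, 139); each row r = 154*s + 139*t:
r=154, s=1, t=0
r=139, s=0, t=1
q=1: r=15, s=1, t=-1   [154*(1) + 139*(-1) = 15]
q=9: r=4, s=-9, t=10   [154*(-9) + 139*(10) = 4]
q=3: r=3, s=28, t=-31   [154*(28) + 139*(-31) = 3]
q=1: r=1, s=-37, t=41   [154*(-37) + 139*(41) = 1]
q=3: r=0, s=139, t=-154   [154*(139) + 139*(-154) = 0]
GCD = 1 with t = 41, so 139*(41) ≡ 1 (mod 154)
Inverse = 41 mod 154 = 41
Check: 139 * 41 = 5699 ≡ 1 (mod 154)

139^(-1) ≡ 41 (mod 154)


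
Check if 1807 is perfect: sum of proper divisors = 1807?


Proper divisors of 1807: 1, 13, 139
Sum = 1 + 13 + 139 = 153

No, 1807 is not perfect (153 ≠ 1807)


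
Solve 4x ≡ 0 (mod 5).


GCD(4, 5) = 1, unique solution
a^(-1) mod 5 = 4
x = 4 * 0 mod 5 = 0

x ≡ 0 (mod 5)


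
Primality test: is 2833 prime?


Check divisors up to sqrt(2833) = 53.2259
No divisors found.
2833 is prime.

Yes, 2833 is prime


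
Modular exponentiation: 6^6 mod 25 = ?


6^1 mod 25 = 6
6^2 mod 25 = 11
6^3 mod 25 = 16
6^4 mod 25 = 21
6^5 mod 25 = 1
6^6 mod 25 = 6


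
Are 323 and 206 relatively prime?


Euclidean algorithm:
323 = 1 * 206 + 117
206 = 1 * 117 + 89
117 = 1 * 89 + 28
89 = 3 * 28 + 5
28 = 5 * 5 + 3
5 = 1 * 3 + 2
3 = 1 * 2 + 1
2 = 2 * 1 + 0
GCD(323, 206) = 1

Yes, coprime (GCD = 1)


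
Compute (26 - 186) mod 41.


26 - 186 = -160
-160 mod 41 = 4


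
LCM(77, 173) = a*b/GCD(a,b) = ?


GCD(77, 173) = 1
LCM = 77*173/1 = 13321/1 = 13321

LCM = 13321


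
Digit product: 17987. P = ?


1 × 7 × 9 × 8 × 7 = 3528


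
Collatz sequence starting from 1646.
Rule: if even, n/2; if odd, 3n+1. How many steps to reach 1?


1646 → 823 → 2470 → 1235 → 3706 → 1853 → 5560 → 2780 → 1390 → 695 → 2086 → 1043 → 3130 → 1565 → 4696 → 2348 → 1174 → 587 → 1762 → 881 → 2644 → 1322 → 661 → 1984 → 992 → 496 → 248 → 124 → 62 → 31 → 94 → 47 → 142 → 71 → 214 → 107 → 322 → 161 → 484 → 242 → 121 → 364 → 182 → 91 → 274 → 137 → 412 → 206 → 103 → 310 → 155 → 466 → 233 → 700 → 350 → 175 → 526 → 263 → 790 → 395 → 1186 → 593 → 1780 → 890 → 445 → 1336 → 668 → 334 → 167 → 502 → 251 → 754 → 377 → 1132 → 566 → 283 → 850 → 425 → 1276 → 638 → 319 → 958 → 479 → 1438 → 719 → 2158 → 1079 → 3238 → 1619 → 4858 → 2429 → 7288 → 3644 → 1822 → 911 → 2734 → 1367 → 4102 → 2051 → 6154 → 3077 → 9232 → 4616 → 2308 → 1154 → 577 → 1732 → 866 → 433 → 1300 → 650 → 325 → 976 → 488 → 244 → 122 → 61 → 184 → 92 → 46 → 23 → 70 → 35 → 106 → 53 → 160 → 80 → 40 → 20 → 10 → 5 → 16 → 8 → 4 → 2 → 1
Total steps = 135

135 steps


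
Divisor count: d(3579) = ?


3579 = 3^1 × 1193^1
d(3579) = (1+1) × (1+1) = 4

4 divisors


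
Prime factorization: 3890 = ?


3890 / 2 = 1945
1945 / 5 = 389
389 / 389 = 1
3890 = 2 × 5 × 389


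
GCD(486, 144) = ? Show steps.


486 = 3 * 144 + 54
144 = 2 * 54 + 36
54 = 1 * 36 + 18
36 = 2 * 18 + 0
GCD = 18


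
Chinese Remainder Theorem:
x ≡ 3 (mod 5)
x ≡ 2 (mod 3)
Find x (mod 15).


M = 5*3 = 15
M1 = M/5 = 3, M2 = M/3 = 5
M1^(-1) mod 5 = 2, M2^(-1) mod 3 = 2
x = 3*3*2 + 2*5*2 = 38
38 mod 15 = 8
Check: 8 mod 5 = 3 ✓, 8 mod 3 = 2 ✓

x ≡ 8 (mod 15)


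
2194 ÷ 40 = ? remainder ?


2194 = 40 * 54 + 34
Check: 2160 + 34 = 2194

q = 54, r = 34


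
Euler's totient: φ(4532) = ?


4532 = 2^2 × 11 × 103
Prime factors: 2, 11, 103
φ(4532) = 4532 × (1-1/2) × (1-1/11) × (1-1/103)
= 4532 × 1/2 × 10/11 × 102/103 = 2040

φ(4532) = 2040


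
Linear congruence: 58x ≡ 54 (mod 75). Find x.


GCD(58, 75) = 1, unique solution
a^(-1) mod 75 = 22
x = 22 * 54 mod 75 = 63

x ≡ 63 (mod 75)


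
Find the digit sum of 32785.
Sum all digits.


3 + 2 + 7 + 8 + 5 = 25


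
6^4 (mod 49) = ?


6^1 mod 49 = 6
6^2 mod 49 = 36
6^3 mod 49 = 20
6^4 mod 49 = 22


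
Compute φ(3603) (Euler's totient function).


3603 = 3 × 1201
Prime factors: 3, 1201
φ(3603) = 3603 × (1-1/3) × (1-1/1201)
= 3603 × 2/3 × 1200/1201 = 2400

φ(3603) = 2400


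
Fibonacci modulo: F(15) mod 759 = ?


F(k) mod 759 for k=1..15:
1, 1, 2, 3, 5, 8, 13, 21, 34, 55, 89, 144, 233, 377, 610
F(15) mod 759 = 610


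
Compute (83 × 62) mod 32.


83 × 62 = 5146
5146 mod 32 = 26


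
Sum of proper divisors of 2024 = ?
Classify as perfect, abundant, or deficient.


Proper divisors: 1, 2, 4, 8, 11, 22, 23, 44, 46, 88, 92, 184, 253, 506, 1012
Sum = 1 + 2 + 4 + 8 + 11 + 22 + 23 + 44 + 46 + 88 + 92 + 184 + 253 + 506 + 1012 = 2296
2296 > 2024 → abundant

s(2024) = 2296 (abundant)


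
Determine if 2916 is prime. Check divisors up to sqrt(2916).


2916 / 2 = 1458 (exact division)
2916 is NOT prime.

No, 2916 is not prime


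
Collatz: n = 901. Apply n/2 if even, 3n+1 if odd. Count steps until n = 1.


901 → 2704 → 1352 → 676 → 338 → 169 → 508 → 254 → 127 → 382 → 191 → 574 → 287 → 862 → 431 → 1294 → 647 → 1942 → 971 → 2914 → 1457 → 4372 → 2186 → 1093 → 3280 → 1640 → 820 → 410 → 205 → 616 → 308 → 154 → 77 → 232 → 116 → 58 → 29 → 88 → 44 → 22 → 11 → 34 → 17 → 52 → 26 → 13 → 40 → 20 → 10 → 5 → 16 → 8 → 4 → 2 → 1
Total steps = 54

54 steps


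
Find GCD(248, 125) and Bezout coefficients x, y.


Tabular extended Euclidean (each row: r = 248*s + 125*t):
r=248, s=1, t=0
r=125, s=0, t=1
q=1: r=123, s=1, t=-1   [248*(1) + 125*(-1) = 123]
q=1: r=2, s=-1, t=2   [248*(-1) + 125*(2) = 2]
q=61: r=1, s=62, t=-123   [248*(62) + 125*(-123) = 1]
q=2: r=0, s=-125, t=248   [248*(-125) + 125*(248) = 0]
GCD = 1; from the row with r=1: x=62, y=-123
Check: 248*(62) + 125*(-123) = 15376 - 15375 = 1

GCD = 1, x = 62, y = -123


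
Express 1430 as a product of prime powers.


1430 / 2 = 715
715 / 5 = 143
143 / 11 = 13
13 / 13 = 1
1430 = 2 × 5 × 11 × 13


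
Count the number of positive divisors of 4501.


4501 = 7^1 × 643^1
d(4501) = (1+1) × (1+1) = 4

4 divisors


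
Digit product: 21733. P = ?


2 × 1 × 7 × 3 × 3 = 126


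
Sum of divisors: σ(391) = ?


Divisors of 391: 1, 17, 23, 391
Sum = 1 + 17 + 23 + 391 = 432

σ(391) = 432


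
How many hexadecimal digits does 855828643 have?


855828643 in base 16 = 3302E8A3
Number of digits = 8

8 digits (base 16)
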